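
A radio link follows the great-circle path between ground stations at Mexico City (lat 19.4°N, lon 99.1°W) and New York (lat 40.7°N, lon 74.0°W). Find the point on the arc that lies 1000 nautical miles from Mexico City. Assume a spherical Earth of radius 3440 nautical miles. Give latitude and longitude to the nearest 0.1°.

≈ lat 31.7°N, lon 86.7°W

Write both endpoints as unit vectors p₁, p₂ with components (cos φ cos λ, cos φ sin λ, sin φ).
The central angle between the endpoints is δ = arccos(p₁·p₂) ≈ 0.527 rad (30.2°). The total great-circle distance is δ·R ≈ 0.527 × 3440 ≈ 1814 nmi, so the target fraction is f = 1000/1814 ≈ 0.551.
Interpolate at f ≈ 0.551 with slerp weights a = sin((1−f)δ)/sin δ ≈ 0.466, b = sin(fδ)/sin δ ≈ 0.570.
p = a·p₁ + b·p₂ ≈ (0.050, -0.849, 0.526); φ = arcsin(p_z) ≈ 31.75°, λ = atan2(p_y, p_x) ≈ -86.66°.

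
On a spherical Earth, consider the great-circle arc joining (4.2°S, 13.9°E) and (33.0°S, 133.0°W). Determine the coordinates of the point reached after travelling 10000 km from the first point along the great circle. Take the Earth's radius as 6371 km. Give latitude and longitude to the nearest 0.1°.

≈ (52.2°S, 81.4°W)

From cos δ = sin φ₁ sin φ₂ + cos φ₁ cos φ₂ cos Δλ, the central angle is δ ≈ 2.293 rad (131.4°). The total great-circle distance is δ·R ≈ 2.293 × 6371 ≈ 14607 km, so the target fraction is f = 10000/14607 ≈ 0.685.
Interpolate at f ≈ 0.685 with slerp weights a = sin((1−f)δ)/sin δ ≈ 0.882, b = sin(fδ)/sin δ ≈ 1.332.
p = a·p₁ + b·p₂ ≈ (0.091, -0.606, -0.790); φ = arcsin(p_z) ≈ -52.20°, λ = atan2(p_y, p_x) ≈ -81.42°.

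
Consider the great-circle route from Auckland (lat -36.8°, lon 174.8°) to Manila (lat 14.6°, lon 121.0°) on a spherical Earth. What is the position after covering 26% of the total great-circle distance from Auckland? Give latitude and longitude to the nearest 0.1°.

The haversine formula gives a central angle δ ≈ 1.259 rad (72.1°) between the endpoints.
Interpolate at f = 0.26 with slerp weights a = sin((1−f)δ)/sin δ ≈ 0.843, b = sin(fδ)/sin δ ≈ 0.338.
p = a·p₁ + b·p₂ ≈ (-0.841, 0.341, -0.420); φ = arcsin(p_z) ≈ -24.83°, λ = atan2(p_y, p_x) ≈ 157.90°.

≈ lat -24.8°, lon 157.9°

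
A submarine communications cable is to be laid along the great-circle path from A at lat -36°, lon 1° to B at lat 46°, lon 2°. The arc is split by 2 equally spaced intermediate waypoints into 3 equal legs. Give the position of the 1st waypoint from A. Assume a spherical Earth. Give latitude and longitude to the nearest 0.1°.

≈ lat -8.7°, lon 1.3°

Convert each endpoint to a unit vector on the sphere (x = cos φ cos λ, y = cos φ sin λ, z = sin φ).
The central angle between the endpoints is δ = arccos(p₁·p₂) ≈ 1.431 rad (82.0°).
Interpolate at f = 1/3 with slerp weights a = sin((1−f)δ)/sin δ ≈ 0.824, b = sin(fδ)/sin δ ≈ 0.464.
p = a·p₁ + b·p₂ ≈ (0.988, 0.023, -0.151); φ = arcsin(p_z) ≈ -8.67°, λ = atan2(p_y, p_x) ≈ 1.33°.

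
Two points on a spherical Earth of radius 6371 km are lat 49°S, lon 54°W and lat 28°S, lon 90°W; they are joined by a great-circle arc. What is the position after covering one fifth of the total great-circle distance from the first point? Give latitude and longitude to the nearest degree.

From cos δ = sin φ₁ sin φ₂ + cos φ₁ cos φ₂ cos Δλ, the central angle is δ ≈ 0.604 rad (34.6°).
Interpolate at f = 1/5 with slerp weights a = sin((1−f)δ)/sin δ ≈ 0.818, b = sin(fδ)/sin δ ≈ 0.212.
p = a·p₁ + b·p₂ ≈ (0.315, -0.622, -0.717); φ = arcsin(p_z) ≈ -45.81°, λ = atan2(p_y, p_x) ≈ -63.09°.

≈ lat 46°S, lon 63°W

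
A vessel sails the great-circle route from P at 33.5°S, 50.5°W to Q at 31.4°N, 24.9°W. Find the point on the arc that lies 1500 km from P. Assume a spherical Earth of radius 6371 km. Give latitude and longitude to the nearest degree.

≈ 21°S, 45°W

Convert each endpoint to a unit vector on the sphere (x = cos φ cos λ, y = cos φ sin λ, z = sin φ).
The central angle between the endpoints is δ = arccos(p₁·p₂) ≈ 1.209 rad (69.2°). The total great-circle distance is δ·R ≈ 1.209 × 6371 ≈ 7700 km, so the target fraction is f = 1500/7700 ≈ 0.195.
Interpolate at f ≈ 0.195 with slerp weights a = sin((1−f)δ)/sin δ ≈ 0.884, b = sin(fδ)/sin δ ≈ 0.249.
p = a·p₁ + b·p₂ ≈ (0.662, -0.658, -0.358); φ = arcsin(p_z) ≈ -20.97°, λ = atan2(p_y, p_x) ≈ -44.85°.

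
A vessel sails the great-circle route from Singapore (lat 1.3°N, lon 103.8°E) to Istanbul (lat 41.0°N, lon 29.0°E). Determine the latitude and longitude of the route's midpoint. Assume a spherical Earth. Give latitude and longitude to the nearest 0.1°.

≈ lat 25.8°N, lon 72.5°E

From cos δ = sin φ₁ sin φ₂ + cos φ₁ cos φ₂ cos Δλ, the central angle is δ ≈ 1.356 rad (77.7°).
Interpolate at f = 1/2 with slerp weights a = sin((1−f)δ)/sin δ ≈ 0.642, b = sin(fδ)/sin δ ≈ 0.642.
p = a·p₁ + b·p₂ ≈ (0.271, 0.858, 0.436); φ = arcsin(p_z) ≈ 25.84°, λ = atan2(p_y, p_x) ≈ 72.49°.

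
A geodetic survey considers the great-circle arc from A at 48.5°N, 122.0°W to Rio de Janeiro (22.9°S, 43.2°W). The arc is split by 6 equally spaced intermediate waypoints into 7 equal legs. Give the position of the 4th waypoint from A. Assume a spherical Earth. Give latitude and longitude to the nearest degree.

≈ 11°N, 70°W

Write both endpoints as unit vectors p₁, p₂ with components (cos φ cos λ, cos φ sin λ, sin φ).
The central angle between the endpoints is δ = arccos(p₁·p₂) ≈ 1.745 rad (100.0°).
Interpolate at f = 4/7 with slerp weights a = sin((1−f)δ)/sin δ ≈ 0.690, b = sin(fδ)/sin δ ≈ 0.853.
p = a·p₁ + b·p₂ ≈ (0.330, -0.926, 0.185); φ = arcsin(p_z) ≈ 10.68°, λ = atan2(p_y, p_x) ≈ -70.37°.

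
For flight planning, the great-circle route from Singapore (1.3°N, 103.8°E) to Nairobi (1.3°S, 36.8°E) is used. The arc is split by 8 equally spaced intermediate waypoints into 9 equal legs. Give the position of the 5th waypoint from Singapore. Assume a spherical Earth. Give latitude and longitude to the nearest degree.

From cos δ = sin φ₁ sin φ₂ + cos φ₁ cos φ₂ cos Δλ, the central angle is δ ≈ 1.170 rad (67.0°).
Interpolate at f = 5/9 with slerp weights a = sin((1−f)δ)/sin δ ≈ 0.540, b = sin(fδ)/sin δ ≈ 0.657.
p = a·p₁ + b·p₂ ≈ (0.397, 0.918, -0.003); φ = arcsin(p_z) ≈ -0.15°, λ = atan2(p_y, p_x) ≈ 66.58°.

≈ 0°N, 67°E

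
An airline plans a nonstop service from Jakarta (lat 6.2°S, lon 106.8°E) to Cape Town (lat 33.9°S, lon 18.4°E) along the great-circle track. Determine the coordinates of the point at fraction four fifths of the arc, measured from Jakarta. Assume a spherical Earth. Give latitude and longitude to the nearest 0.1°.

From cos δ = sin φ₁ sin φ₂ + cos φ₁ cos φ₂ cos Δλ, the central angle is δ ≈ 1.487 rad (85.2°).
Interpolate at f = 4/5 with slerp weights a = sin((1−f)δ)/sin δ ≈ 0.294, b = sin(fδ)/sin δ ≈ 0.932.
p = a·p₁ + b·p₂ ≈ (0.649, 0.524, -0.551); φ = arcsin(p_z) ≈ -33.46°, λ = atan2(p_y, p_x) ≈ 38.91°.

≈ lat 33.5°S, lon 38.9°E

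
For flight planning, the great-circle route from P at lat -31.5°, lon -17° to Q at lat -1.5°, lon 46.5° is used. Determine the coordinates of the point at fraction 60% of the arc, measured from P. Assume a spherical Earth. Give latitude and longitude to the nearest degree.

The haversine formula gives a central angle δ ≈ 1.166 rad (66.8°) between the endpoints.
Interpolate at f = 0.60 with slerp weights a = sin((1−f)δ)/sin δ ≈ 0.489, b = sin(fδ)/sin δ ≈ 0.700.
p = a·p₁ + b·p₂ ≈ (0.881, 0.386, -0.274); φ = arcsin(p_z) ≈ -15.90°, λ = atan2(p_y, p_x) ≈ 23.66°.

≈ lat -16°, lon 24°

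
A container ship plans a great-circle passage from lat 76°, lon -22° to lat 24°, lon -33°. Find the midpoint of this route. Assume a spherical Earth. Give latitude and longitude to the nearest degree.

≈ lat 50°, lon -31°

Convert each endpoint to a unit vector on the sphere (x = cos φ cos λ, y = cos φ sin λ, z = sin φ).
The central angle between the endpoints is δ = arccos(p₁·p₂) ≈ 0.913 rad (52.3°).
Interpolate at f = 1/2 with slerp weights a = sin((1−f)δ)/sin δ ≈ 0.557, b = sin(fδ)/sin δ ≈ 0.557.
p = a·p₁ + b·p₂ ≈ (0.552, -0.328, 0.767); φ = arcsin(p_z) ≈ 50.09°, λ = atan2(p_y, p_x) ≈ -30.70°.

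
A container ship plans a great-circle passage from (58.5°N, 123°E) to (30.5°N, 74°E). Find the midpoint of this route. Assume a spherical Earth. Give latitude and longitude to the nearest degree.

≈ (47°N, 92°E)

Write both endpoints as unit vectors p₁, p₂ with components (cos φ cos λ, cos φ sin λ, sin φ).
The central angle between the endpoints is δ = arccos(p₁·p₂) ≈ 0.755 rad (43.3°).
Interpolate at f = 1/2 with slerp weights a = sin((1−f)δ)/sin δ ≈ 0.538, b = sin(fδ)/sin δ ≈ 0.538.
p = a·p₁ + b·p₂ ≈ (-0.025, 0.681, 0.732); φ = arcsin(p_z) ≈ 47.02°, λ = atan2(p_y, p_x) ≈ 92.13°.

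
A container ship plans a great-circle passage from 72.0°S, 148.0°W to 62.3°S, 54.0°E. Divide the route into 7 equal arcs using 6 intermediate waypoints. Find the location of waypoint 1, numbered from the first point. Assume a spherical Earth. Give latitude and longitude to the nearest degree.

≈ 78°S, 156°W

Convert each endpoint to a unit vector on the sphere (x = cos φ cos λ, y = cos φ sin λ, z = sin φ).
The central angle between the endpoints is δ = arccos(p₁·p₂) ≈ 0.783 rad (44.9°).
Interpolate at f = 1/7 with slerp weights a = sin((1−f)δ)/sin δ ≈ 0.882, b = sin(fδ)/sin δ ≈ 0.158.
p = a·p₁ + b·p₂ ≈ (-0.188, -0.085, -0.979); φ = arcsin(p_z) ≈ -78.11°, λ = atan2(p_y, p_x) ≈ -155.68°.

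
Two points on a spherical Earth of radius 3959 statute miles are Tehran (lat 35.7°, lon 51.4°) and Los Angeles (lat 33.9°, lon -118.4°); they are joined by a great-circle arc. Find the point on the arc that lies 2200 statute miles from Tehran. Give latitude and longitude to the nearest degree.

Convert each endpoint to a unit vector on the sphere (x = cos φ cos λ, y = cos φ sin λ, z = sin φ).
The central angle between the endpoints is δ = arccos(p₁·p₂) ≈ 1.916 rad (109.8°). The total great-circle distance is δ·R ≈ 1.916 × 3959 ≈ 7583 mi, so the target fraction is f = 2200/7583 ≈ 0.290.
Interpolate at f ≈ 0.290 with slerp weights a = sin((1−f)δ)/sin δ ≈ 1.039, b = sin(fδ)/sin δ ≈ 0.561.
p = a·p₁ + b·p₂ ≈ (0.305, 0.250, 0.919); φ = arcsin(p_z) ≈ 66.76°, λ = atan2(p_y, p_x) ≈ 39.35°.

≈ lat 67°, lon 39°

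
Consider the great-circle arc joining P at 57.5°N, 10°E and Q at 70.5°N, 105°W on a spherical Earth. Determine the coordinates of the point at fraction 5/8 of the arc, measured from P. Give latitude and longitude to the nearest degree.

≈ 76°N, 48°W

Convert each endpoint to a unit vector on the sphere (x = cos φ cos λ, y = cos φ sin λ, z = sin φ).
The central angle between the endpoints is δ = arccos(p₁·p₂) ≈ 0.768 rad (44.0°).
Interpolate at f = 5/8 with slerp weights a = sin((1−f)δ)/sin δ ≈ 0.409, b = sin(fδ)/sin δ ≈ 0.665.
p = a·p₁ + b·p₂ ≈ (0.159, -0.176, 0.971); φ = arcsin(p_z) ≈ 76.27°, λ = atan2(p_y, p_x) ≈ -47.95°.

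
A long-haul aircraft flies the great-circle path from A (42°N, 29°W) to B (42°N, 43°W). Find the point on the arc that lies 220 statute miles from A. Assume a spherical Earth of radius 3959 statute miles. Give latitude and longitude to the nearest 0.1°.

Convert each endpoint to a unit vector on the sphere (x = cos φ cos λ, y = cos φ sin λ, z = sin φ).
The central angle between the endpoints is δ = arccos(p₁·p₂) ≈ 0.181 rad (10.4°). The total great-circle distance is δ·R ≈ 0.181 × 3959 ≈ 718 mi, so the target fraction is f = 220/718 ≈ 0.306.
Interpolate at f ≈ 0.306 with slerp weights a = sin((1−f)δ)/sin δ ≈ 0.696, b = sin(fδ)/sin δ ≈ 0.308.
p = a·p₁ + b·p₂ ≈ (0.619, -0.407, 0.671); φ = arcsin(p_z) ≈ 42.18°, λ = atan2(p_y, p_x) ≈ -33.28°.

≈ (42.2°N, 33.3°W)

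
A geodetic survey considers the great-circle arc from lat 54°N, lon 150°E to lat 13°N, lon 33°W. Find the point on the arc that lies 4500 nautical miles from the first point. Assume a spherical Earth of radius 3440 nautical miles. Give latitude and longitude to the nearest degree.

≈ lat 51°N, lon 35°W

Write both endpoints as unit vectors p₁, p₂ with components (cos φ cos λ, cos φ sin λ, sin φ).
The central angle between the endpoints is δ = arccos(p₁·p₂) ≈ 1.971 rad (113.0°). The total great-circle distance is δ·R ≈ 1.971 × 3440 ≈ 6782 nmi, so the target fraction is f = 4500/6782 ≈ 0.664.
Interpolate at f ≈ 0.664 with slerp weights a = sin((1−f)δ)/sin δ ≈ 0.669, b = sin(fδ)/sin δ ≈ 1.049.
p = a·p₁ + b·p₂ ≈ (0.517, -0.360, 0.777); φ = arcsin(p_z) ≈ 50.97°, λ = atan2(p_y, p_x) ≈ -34.87°.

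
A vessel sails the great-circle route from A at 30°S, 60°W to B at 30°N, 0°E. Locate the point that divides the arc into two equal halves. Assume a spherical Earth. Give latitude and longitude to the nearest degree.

≈ 0°N, 30°W

The haversine formula gives a central angle δ ≈ 1.445 rad (82.8°) between the endpoints.
Interpolate at f = 1/2 with slerp weights a = sin((1−f)δ)/sin δ ≈ 0.667, b = sin(fδ)/sin δ ≈ 0.667.
p = a·p₁ + b·p₂ ≈ (0.866, -0.500, 0.000); φ = arcsin(p_z) ≈ 0.00°, λ = atan2(p_y, p_x) ≈ -30.00°.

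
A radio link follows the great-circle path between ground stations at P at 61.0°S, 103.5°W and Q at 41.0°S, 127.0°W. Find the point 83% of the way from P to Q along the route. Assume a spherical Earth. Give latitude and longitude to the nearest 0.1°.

Write both endpoints as unit vectors p₁, p₂ with components (cos φ cos λ, cos φ sin λ, sin φ).
The central angle between the endpoints is δ = arccos(p₁·p₂) ≈ 0.429 rad (24.6°).
Interpolate at f = 0.83 with slerp weights a = sin((1−f)δ)/sin δ ≈ 0.175, b = sin(fδ)/sin δ ≈ 0.838.
p = a·p₁ + b·p₂ ≈ (-0.400, -0.588, -0.703); φ = arcsin(p_z) ≈ -44.67°, λ = atan2(p_y, p_x) ≈ -124.27°.

≈ 44.7°S, 124.3°W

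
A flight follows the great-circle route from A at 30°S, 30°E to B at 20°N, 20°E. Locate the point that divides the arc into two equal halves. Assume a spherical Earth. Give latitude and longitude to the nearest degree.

≈ 5°S, 25°E

Write both endpoints as unit vectors p₁, p₂ with components (cos φ cos λ, cos φ sin λ, sin φ).
The central angle between the endpoints is δ = arccos(p₁·p₂) ≈ 0.889 rad (50.9°).
Interpolate at f = 1/2 with slerp weights a = sin((1−f)δ)/sin δ ≈ 0.554, b = sin(fδ)/sin δ ≈ 0.554.
p = a·p₁ + b·p₂ ≈ (0.904, 0.418, -0.087); φ = arcsin(p_z) ≈ -5.02°, λ = atan2(p_y, p_x) ≈ 24.80°.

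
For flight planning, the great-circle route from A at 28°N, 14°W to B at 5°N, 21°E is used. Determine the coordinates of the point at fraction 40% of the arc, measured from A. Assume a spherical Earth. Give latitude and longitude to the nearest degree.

Convert each endpoint to a unit vector on the sphere (x = cos φ cos λ, y = cos φ sin λ, z = sin φ).
The central angle between the endpoints is δ = arccos(p₁·p₂) ≈ 0.705 rad (40.4°).
Interpolate at f = 0.40 with slerp weights a = sin((1−f)δ)/sin δ ≈ 0.633, b = sin(fδ)/sin δ ≈ 0.429.
p = a·p₁ + b·p₂ ≈ (0.942, 0.018, 0.335); φ = arcsin(p_z) ≈ 19.56°, λ = atan2(p_y, p_x) ≈ 1.09°.

≈ 20°N, 1°E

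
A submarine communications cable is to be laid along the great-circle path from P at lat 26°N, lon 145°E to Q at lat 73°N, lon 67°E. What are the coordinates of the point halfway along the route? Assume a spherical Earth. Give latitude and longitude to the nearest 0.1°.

≈ lat 54.3°N, lon 128.4°E

Write both endpoints as unit vectors p₁, p₂ with components (cos φ cos λ, cos φ sin λ, sin φ).
The central angle between the endpoints is δ = arccos(p₁·p₂) ≈ 1.077 rad (61.7°).
Interpolate at f = 1/2 with slerp weights a = sin((1−f)δ)/sin δ ≈ 0.582, b = sin(fδ)/sin δ ≈ 0.582.
p = a·p₁ + b·p₂ ≈ (-0.362, 0.457, 0.812); φ = arcsin(p_z) ≈ 54.32°, λ = atan2(p_y, p_x) ≈ 128.40°.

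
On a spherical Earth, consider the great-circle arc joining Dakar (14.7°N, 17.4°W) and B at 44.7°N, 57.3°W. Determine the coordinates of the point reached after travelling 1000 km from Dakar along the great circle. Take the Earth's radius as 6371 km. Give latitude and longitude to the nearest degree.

≈ 21°N, 24°W

Convert each endpoint to a unit vector on the sphere (x = cos φ cos λ, y = cos φ sin λ, z = sin φ).
The central angle between the endpoints is δ = arccos(p₁·p₂) ≈ 0.787 rad (45.1°). The total great-circle distance is δ·R ≈ 0.787 × 6371 ≈ 5014 km, so the target fraction is f = 1000/5014 ≈ 0.199.
Interpolate at f ≈ 0.199 with slerp weights a = sin((1−f)δ)/sin δ ≈ 0.832, b = sin(fδ)/sin δ ≈ 0.221.
p = a·p₁ + b·p₂ ≈ (0.853, -0.373, 0.366); φ = arcsin(p_z) ≈ 21.49°, λ = atan2(p_y, p_x) ≈ -23.61°.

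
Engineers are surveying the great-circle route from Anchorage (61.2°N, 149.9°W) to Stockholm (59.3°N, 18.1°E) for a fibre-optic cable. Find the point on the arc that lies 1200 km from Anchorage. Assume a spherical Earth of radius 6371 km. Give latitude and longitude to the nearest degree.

≈ 72°N, 146°W

The haversine formula gives a central angle δ ≈ 1.032 rad (59.1°) between the endpoints. The total great-circle distance is δ·R ≈ 1.032 × 6371 ≈ 6576 km, so the target fraction is f = 1200/6576 ≈ 0.182.
Interpolate at f ≈ 0.182 with slerp weights a = sin((1−f)δ)/sin δ ≈ 0.870, b = sin(fδ)/sin δ ≈ 0.218.
p = a·p₁ + b·p₂ ≈ (-0.257, -0.176, 0.950); φ = arcsin(p_z) ≈ 71.86°, λ = atan2(p_y, p_x) ≈ -145.63°.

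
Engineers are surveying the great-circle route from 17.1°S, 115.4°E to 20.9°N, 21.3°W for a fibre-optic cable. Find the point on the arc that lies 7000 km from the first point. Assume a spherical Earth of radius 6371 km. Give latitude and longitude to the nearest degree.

Write both endpoints as unit vectors p₁, p₂ with components (cos φ cos λ, cos φ sin λ, sin φ).
The central angle between the endpoints is δ = arccos(p₁·p₂) ≈ 2.426 rad (139.0°). The total great-circle distance is δ·R ≈ 2.426 × 6371 ≈ 15456 km, so the target fraction is f = 7000/15456 ≈ 0.453.
Interpolate at f ≈ 0.453 with slerp weights a = sin((1−f)δ)/sin δ ≈ 1.479, b = sin(fδ)/sin δ ≈ 1.358.
p = a·p₁ + b·p₂ ≈ (0.575, 0.817, 0.049); φ = arcsin(p_z) ≈ 2.83°, λ = atan2(p_y, p_x) ≈ 54.84°.

≈ 3°N, 55°E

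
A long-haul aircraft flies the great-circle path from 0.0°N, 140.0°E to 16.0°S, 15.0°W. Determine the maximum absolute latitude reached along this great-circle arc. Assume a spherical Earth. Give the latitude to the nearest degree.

The great circle lies in the plane with unit normal n̂ = (p₁ × p₂)/|p₁ × p₂|.
Here n̂_z ≈ -0.828; the vertex latitude is φ_max = arccos|n̂_z| ≈ 34.2°.

≈ 34°S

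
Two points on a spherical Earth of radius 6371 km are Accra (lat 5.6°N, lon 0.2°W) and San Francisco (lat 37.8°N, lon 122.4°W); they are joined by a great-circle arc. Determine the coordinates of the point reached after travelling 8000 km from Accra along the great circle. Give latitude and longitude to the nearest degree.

Write both endpoints as unit vectors p₁, p₂ with components (cos φ cos λ, cos φ sin λ, sin φ).
The central angle between the endpoints is δ = arccos(p₁·p₂) ≈ 1.938 rad (111.1°). The total great-circle distance is δ·R ≈ 1.938 × 6371 ≈ 12349 km, so the target fraction is f = 8000/12349 ≈ 0.648.
Interpolate at f ≈ 0.648 with slerp weights a = sin((1−f)δ)/sin δ ≈ 0.676, b = sin(fδ)/sin δ ≈ 1.019.
p = a·p₁ + b·p₂ ≈ (0.241, -0.682, 0.690); φ = arcsin(p_z) ≈ 43.66°, λ = atan2(p_y, p_x) ≈ -70.51°.

≈ lat 44°N, lon 71°W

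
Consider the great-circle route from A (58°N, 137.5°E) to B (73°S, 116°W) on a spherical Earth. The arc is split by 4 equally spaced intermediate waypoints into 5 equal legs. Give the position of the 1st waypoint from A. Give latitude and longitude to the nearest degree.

From cos δ = sin φ₁ sin φ₂ + cos φ₁ cos φ₂ cos Δλ, the central angle is δ ≈ 2.596 rad (148.8°).
Interpolate at f = 1/5 with slerp weights a = sin((1−f)δ)/sin δ ≈ 1.686, b = sin(fδ)/sin δ ≈ 0.957.
p = a·p₁ + b·p₂ ≈ (-0.781, 0.352, 0.515); φ = arcsin(p_z) ≈ 31.00°, λ = atan2(p_y, p_x) ≈ 155.74°.

≈ (31°N, 156°E)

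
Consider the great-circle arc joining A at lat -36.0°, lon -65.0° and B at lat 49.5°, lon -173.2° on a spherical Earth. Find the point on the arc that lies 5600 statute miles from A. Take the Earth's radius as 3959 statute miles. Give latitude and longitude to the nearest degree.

≈ lat 24°, lon -123°

Write both endpoints as unit vectors p₁, p₂ with components (cos φ cos λ, cos φ sin λ, sin φ).
The central angle between the endpoints is δ = arccos(p₁·p₂) ≈ 2.228 rad (127.7°). The total great-circle distance is δ·R ≈ 2.228 × 3959 ≈ 8821 mi, so the target fraction is f = 5600/8821 ≈ 0.635.
Interpolate at f ≈ 0.635 with slerp weights a = sin((1−f)δ)/sin δ ≈ 0.918, b = sin(fδ)/sin δ ≈ 1.248.
p = a·p₁ + b·p₂ ≈ (-0.491, -0.769, 0.409); φ = arcsin(p_z) ≈ 24.15°, λ = atan2(p_y, p_x) ≈ -122.54°.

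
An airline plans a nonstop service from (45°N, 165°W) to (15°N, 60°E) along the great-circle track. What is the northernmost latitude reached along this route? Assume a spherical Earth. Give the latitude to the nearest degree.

≈ 60°N

The great circle lies in the plane with unit normal n̂ = (p₁ × p₂)/|p₁ × p₂|.
Here n̂_z ≈ -0.506; the vertex latitude is φ_max = arccos|n̂_z| ≈ 59.6°.
Check via Clairaut: cos φ_max = |cos φ₁| · sin C = cos(45.0°)·sin(45.7°) ≈ 0.506, again giving ≈ 59.6°.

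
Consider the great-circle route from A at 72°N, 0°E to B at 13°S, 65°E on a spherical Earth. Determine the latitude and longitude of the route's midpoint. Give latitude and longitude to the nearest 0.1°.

Convert each endpoint to a unit vector on the sphere (x = cos φ cos λ, y = cos φ sin λ, z = sin φ).
The central angle between the endpoints is δ = arccos(p₁·p₂) ≈ 1.658 rad (95.0°).
Interpolate at f = 1/2 with slerp weights a = sin((1−f)δ)/sin δ ≈ 0.740, b = sin(fδ)/sin δ ≈ 0.740.
p = a·p₁ + b·p₂ ≈ (0.533, 0.653, 0.537); φ = arcsin(p_z) ≈ 32.50°, λ = atan2(p_y, p_x) ≈ 50.78°.

≈ 32.5°N, 50.8°E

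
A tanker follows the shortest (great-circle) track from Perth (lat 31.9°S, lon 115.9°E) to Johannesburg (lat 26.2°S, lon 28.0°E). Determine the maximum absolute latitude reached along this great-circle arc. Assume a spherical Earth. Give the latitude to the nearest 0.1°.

≈ 37.9°S

The great circle lies in the plane with unit normal n̂ = (p₁ × p₂)/|p₁ × p₂|.
Here n̂_z ≈ -0.789; the vertex latitude is φ_max = arccos|n̂_z| ≈ 37.9°.
Check via Clairaut: cos φ_max = |cos φ₁| · sin C = cos(31.9°)·sin(111.7°) ≈ 0.789, again giving ≈ 37.9°.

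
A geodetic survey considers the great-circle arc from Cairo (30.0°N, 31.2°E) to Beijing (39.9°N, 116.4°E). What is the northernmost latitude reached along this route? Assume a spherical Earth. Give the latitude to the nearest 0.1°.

The great circle lies in the plane with unit normal n̂ = (p₁ × p₂)/|p₁ × p₂|.
Here n̂_z ≈ +0.715; the vertex latitude is φ_max = arccos|n̂_z| ≈ 44.4°.

≈ 44.4°N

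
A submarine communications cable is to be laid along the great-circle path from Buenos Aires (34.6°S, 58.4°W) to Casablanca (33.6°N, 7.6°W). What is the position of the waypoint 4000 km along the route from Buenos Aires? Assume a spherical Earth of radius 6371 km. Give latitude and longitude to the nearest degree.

≈ 5°S, 36°W

Write both endpoints as unit vectors p₁, p₂ with components (cos φ cos λ, cos φ sin λ, sin φ).
The central angle between the endpoints is δ = arccos(p₁·p₂) ≈ 1.451 rad (83.2°). The total great-circle distance is δ·R ≈ 1.451 × 6371 ≈ 9247 km, so the target fraction is f = 4000/9247 ≈ 0.433.
Interpolate at f ≈ 0.433 with slerp weights a = sin((1−f)δ)/sin δ ≈ 0.739, b = sin(fδ)/sin δ ≈ 0.592.
p = a·p₁ + b·p₂ ≈ (0.807, -0.583, -0.092); φ = arcsin(p_z) ≈ -5.29°, λ = atan2(p_y, p_x) ≈ -35.85°.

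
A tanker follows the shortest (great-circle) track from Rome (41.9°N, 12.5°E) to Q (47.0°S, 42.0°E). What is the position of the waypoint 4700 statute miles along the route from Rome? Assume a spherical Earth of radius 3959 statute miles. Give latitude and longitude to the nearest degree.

Convert each endpoint to a unit vector on the sphere (x = cos φ cos λ, y = cos φ sin λ, z = sin φ).
The central angle between the endpoints is δ = arccos(p₁·p₂) ≈ 1.617 rad (92.7°). The total great-circle distance is δ·R ≈ 1.617 × 3959 ≈ 6403 mi, so the target fraction is f = 4700/6403 ≈ 0.734.
Interpolate at f ≈ 0.734 with slerp weights a = sin((1−f)δ)/sin δ ≈ 0.418, b = sin(fδ)/sin δ ≈ 0.928.
p = a·p₁ + b·p₂ ≈ (0.774, 0.491, -0.400); φ = arcsin(p_z) ≈ -23.58°, λ = atan2(p_y, p_x) ≈ 32.39°.

≈ (24°S, 32°E)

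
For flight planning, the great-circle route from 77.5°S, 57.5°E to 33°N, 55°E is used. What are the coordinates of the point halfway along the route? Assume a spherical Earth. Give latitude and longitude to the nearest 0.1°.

Write both endpoints as unit vectors p₁, p₂ with components (cos φ cos λ, cos φ sin λ, sin φ).
The central angle between the endpoints is δ = arccos(p₁·p₂) ≈ 1.929 rad (110.5°).
Interpolate at f = 1/2 with slerp weights a = sin((1−f)δ)/sin δ ≈ 0.877, b = sin(fδ)/sin δ ≈ 0.877.
p = a·p₁ + b·p₂ ≈ (0.524, 0.763, -0.379); φ = arcsin(p_z) ≈ -22.25°, λ = atan2(p_y, p_x) ≈ 55.51°.

≈ 22.3°S, 55.5°E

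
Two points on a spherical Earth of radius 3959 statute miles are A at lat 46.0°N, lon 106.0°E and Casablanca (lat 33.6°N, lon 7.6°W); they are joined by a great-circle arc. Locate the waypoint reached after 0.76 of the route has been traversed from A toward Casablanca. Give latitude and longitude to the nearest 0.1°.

≈ lat 47.1°N, lon 10.7°E

Convert each endpoint to a unit vector on the sphere (x = cos φ cos λ, y = cos φ sin λ, z = sin φ).
The central angle between the endpoints is δ = arccos(p₁·p₂) ≈ 1.404 rad (80.4°).
Interpolate at f = 0.76 with slerp weights a = sin((1−f)δ)/sin δ ≈ 0.335, b = sin(fδ)/sin δ ≈ 0.888.
p = a·p₁ + b·p₂ ≈ (0.669, 0.126, 0.733); φ = arcsin(p_z) ≈ 47.10°, λ = atan2(p_y, p_x) ≈ 10.67°.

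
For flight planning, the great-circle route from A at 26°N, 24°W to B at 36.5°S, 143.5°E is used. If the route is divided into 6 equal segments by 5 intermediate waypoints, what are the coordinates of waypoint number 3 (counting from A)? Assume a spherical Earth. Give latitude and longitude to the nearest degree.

≈ 37°S, 33°E

Write both endpoints as unit vectors p₁, p₂ with components (cos φ cos λ, cos φ sin λ, sin φ).
The central angle between the endpoints is δ = arccos(p₁·p₂) ≈ 2.881 rad (165.0°).
Interpolate at f = 3/6 with slerp weights a = sin((1−f)δ)/sin δ ≈ 3.842, b = sin(fδ)/sin δ ≈ 3.842.
p = a·p₁ + b·p₂ ≈ (0.672, 0.433, -0.601); φ = arcsin(p_z) ≈ -36.95°, λ = atan2(p_y, p_x) ≈ 32.77°.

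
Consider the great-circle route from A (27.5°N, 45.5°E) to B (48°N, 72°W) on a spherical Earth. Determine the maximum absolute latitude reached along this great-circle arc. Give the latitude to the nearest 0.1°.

≈ 58.1°N

The great circle lies in the plane with unit normal n̂ = (p₁ × p₂)/|p₁ × p₂|.
Here n̂_z ≈ -0.528; the vertex latitude is φ_max = arccos|n̂_z| ≈ 58.1°.
Check via Clairaut: cos φ_max = |cos φ₁| · sin C = cos(27.5°)·sin(36.5°) ≈ 0.528, again giving ≈ 58.1°.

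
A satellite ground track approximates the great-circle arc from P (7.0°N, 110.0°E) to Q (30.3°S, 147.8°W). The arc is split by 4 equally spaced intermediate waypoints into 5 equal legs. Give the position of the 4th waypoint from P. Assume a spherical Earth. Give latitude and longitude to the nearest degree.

≈ (28°S, 172°W)

Write both endpoints as unit vectors p₁, p₂ with components (cos φ cos λ, cos φ sin λ, sin φ).
The central angle between the endpoints is δ = arccos(p₁·p₂) ≈ 1.816 rad (104.0°).
Interpolate at f = 4/5 with slerp weights a = sin((1−f)δ)/sin δ ≈ 0.366, b = sin(fδ)/sin δ ≈ 1.024.
p = a·p₁ + b·p₂ ≈ (-0.872, -0.129, -0.472); φ = arcsin(p_z) ≈ -28.15°, λ = atan2(p_y, p_x) ≈ -171.56°.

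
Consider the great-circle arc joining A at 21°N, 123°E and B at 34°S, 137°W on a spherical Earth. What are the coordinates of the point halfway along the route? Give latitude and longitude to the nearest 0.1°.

≈ 10.0°S, 169.0°E

Write both endpoints as unit vectors p₁, p₂ with components (cos φ cos λ, cos φ sin λ, sin φ).
The central angle between the endpoints is δ = arccos(p₁·p₂) ≈ 1.912 rad (109.6°).
Interpolate at f = 1/2 with slerp weights a = sin((1−f)δ)/sin δ ≈ 0.867, b = sin(fδ)/sin δ ≈ 0.867.
p = a·p₁ + b·p₂ ≈ (-0.966, 0.189, -0.174); φ = arcsin(p_z) ≈ -10.03°, λ = atan2(p_y, p_x) ≈ 168.96°.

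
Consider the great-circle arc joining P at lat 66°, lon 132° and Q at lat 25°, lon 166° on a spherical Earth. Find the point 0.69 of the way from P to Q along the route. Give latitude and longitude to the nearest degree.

≈ lat 38°, lon 160°

The haversine formula gives a central angle δ ≈ 0.807 rad (46.2°) between the endpoints.
Interpolate at f = 0.69 with slerp weights a = sin((1−f)δ)/sin δ ≈ 0.343, b = sin(fδ)/sin δ ≈ 0.732.
p = a·p₁ + b·p₂ ≈ (-0.737, 0.264, 0.622); φ = arcsin(p_z) ≈ 38.49°, λ = atan2(p_y, p_x) ≈ 160.28°.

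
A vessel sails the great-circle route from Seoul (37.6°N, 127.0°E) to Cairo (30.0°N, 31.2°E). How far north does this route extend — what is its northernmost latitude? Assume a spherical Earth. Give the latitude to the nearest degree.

≈ 45°N

The great circle lies in the plane with unit normal n̂ = (p₁ × p₂)/|p₁ × p₂|.
Here n̂_z ≈ -0.702; the vertex latitude is φ_max = arccos|n̂_z| ≈ 45.4°.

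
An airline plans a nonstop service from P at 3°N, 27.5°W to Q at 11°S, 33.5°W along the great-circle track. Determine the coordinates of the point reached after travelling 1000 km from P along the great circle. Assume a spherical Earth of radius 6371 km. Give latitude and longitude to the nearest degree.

≈ 5°S, 31°W

Write both endpoints as unit vectors p₁, p₂ with components (cos φ cos λ, cos φ sin λ, sin φ).
The central angle between the endpoints is δ = arccos(p₁·p₂) ≈ 0.266 rad (15.2°). The total great-circle distance is δ·R ≈ 0.266 × 6371 ≈ 1692 km, so the target fraction is f = 1000/1692 ≈ 0.591.
Interpolate at f ≈ 0.591 with slerp weights a = sin((1−f)δ)/sin δ ≈ 0.413, b = sin(fδ)/sin δ ≈ 0.595.
p = a·p₁ + b·p₂ ≈ (0.853, -0.513, -0.092); φ = arcsin(p_z) ≈ -5.28°, λ = atan2(p_y, p_x) ≈ -31.02°.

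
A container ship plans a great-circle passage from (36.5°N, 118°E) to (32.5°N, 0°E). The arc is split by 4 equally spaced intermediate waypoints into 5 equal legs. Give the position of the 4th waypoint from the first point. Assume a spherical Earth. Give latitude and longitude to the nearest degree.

≈ (44°N, 18°E)

Write both endpoints as unit vectors p₁, p₂ with components (cos φ cos λ, cos φ sin λ, sin φ).
The central angle between the endpoints is δ = arccos(p₁·p₂) ≈ 1.569 rad (89.9°).
Interpolate at f = 4/5 with slerp weights a = sin((1−f)δ)/sin δ ≈ 0.309, b = sin(fδ)/sin δ ≈ 0.951.
p = a·p₁ + b·p₂ ≈ (0.685, 0.219, 0.694); φ = arcsin(p_z) ≈ 43.99°, λ = atan2(p_y, p_x) ≈ 17.73°.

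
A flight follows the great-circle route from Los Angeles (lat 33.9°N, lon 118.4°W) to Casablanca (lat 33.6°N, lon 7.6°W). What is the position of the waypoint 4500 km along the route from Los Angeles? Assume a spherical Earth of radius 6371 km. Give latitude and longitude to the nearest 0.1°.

≈ lat 49.6°N, lon 67.1°W

Write both endpoints as unit vectors p₁, p₂ with components (cos φ cos λ, cos φ sin λ, sin φ).
The central angle between the endpoints is δ = arccos(p₁·p₂) ≈ 1.508 rad (86.4°). The total great-circle distance is δ·R ≈ 1.508 × 6371 ≈ 9605 km, so the target fraction is f = 4500/9605 ≈ 0.469.
Interpolate at f ≈ 0.469 with slerp weights a = sin((1−f)δ)/sin δ ≈ 0.720, b = sin(fδ)/sin δ ≈ 0.650.
p = a·p₁ + b·p₂ ≈ (0.253, -0.597, 0.761); φ = arcsin(p_z) ≈ 49.58°, λ = atan2(p_y, p_x) ≈ -67.05°.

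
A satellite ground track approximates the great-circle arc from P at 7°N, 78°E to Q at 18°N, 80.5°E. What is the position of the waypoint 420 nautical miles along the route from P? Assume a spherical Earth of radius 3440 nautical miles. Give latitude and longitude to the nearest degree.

The haversine formula gives a central angle δ ≈ 0.197 rad (11.3°) between the endpoints. The total great-circle distance is δ·R ≈ 0.197 × 3440 ≈ 676 nmi, so the target fraction is f = 420/676 ≈ 0.621.
Interpolate at f ≈ 0.621 with slerp weights a = sin((1−f)δ)/sin δ ≈ 0.381, b = sin(fδ)/sin δ ≈ 0.623.
p = a·p₁ + b·p₂ ≈ (0.177, 0.955, 0.239); φ = arcsin(p_z) ≈ 13.83°, λ = atan2(p_y, p_x) ≈ 79.53°.

≈ 14°N, 80°E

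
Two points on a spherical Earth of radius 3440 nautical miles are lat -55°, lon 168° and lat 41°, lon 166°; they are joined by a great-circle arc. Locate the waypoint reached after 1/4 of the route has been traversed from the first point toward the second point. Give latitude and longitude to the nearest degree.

Write both endpoints as unit vectors p₁, p₂ with components (cos φ cos λ, cos φ sin λ, sin φ).
The central angle between the endpoints is δ = arccos(p₁·p₂) ≈ 1.676 rad (96.0°).
Interpolate at f = 1/4 with slerp weights a = sin((1−f)δ)/sin δ ≈ 0.956, b = sin(fδ)/sin δ ≈ 0.409.
p = a·p₁ + b·p₂ ≈ (-0.836, 0.189, -0.515); φ = arcsin(p_z) ≈ -31.00°, λ = atan2(p_y, p_x) ≈ 167.28°.

≈ lat -31°, lon 167°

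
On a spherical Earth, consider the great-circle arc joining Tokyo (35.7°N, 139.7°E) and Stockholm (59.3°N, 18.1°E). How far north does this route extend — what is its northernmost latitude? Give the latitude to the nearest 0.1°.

≈ 68.4°N

The great circle lies in the plane with unit normal n̂ = (p₁ × p₂)/|p₁ × p₂|.
Here n̂_z ≈ -0.368; the vertex latitude is φ_max = arccos|n̂_z| ≈ 68.4°.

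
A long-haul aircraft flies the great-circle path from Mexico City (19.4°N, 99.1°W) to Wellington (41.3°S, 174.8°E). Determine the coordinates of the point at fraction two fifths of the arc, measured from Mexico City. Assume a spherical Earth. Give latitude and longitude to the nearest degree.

≈ 8°S, 129°W

Write both endpoints as unit vectors p₁, p₂ with components (cos φ cos λ, cos φ sin λ, sin φ).
The central angle between the endpoints is δ = arccos(p₁·p₂) ≈ 1.743 rad (99.8°).
Interpolate at f = 2/5 with slerp weights a = sin((1−f)δ)/sin δ ≈ 0.878, b = sin(fδ)/sin δ ≈ 0.652.
p = a·p₁ + b·p₂ ≈ (-0.618, -0.774, -0.138); φ = arcsin(p_z) ≈ -7.95°, λ = atan2(p_y, p_x) ≈ -128.65°.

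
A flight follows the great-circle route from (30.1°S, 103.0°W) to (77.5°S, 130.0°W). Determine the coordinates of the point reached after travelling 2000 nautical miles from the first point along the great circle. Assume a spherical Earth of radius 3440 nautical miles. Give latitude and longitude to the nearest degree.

≈ (63°S, 112°W)

Write both endpoints as unit vectors p₁, p₂ with components (cos φ cos λ, cos φ sin λ, sin φ).
The central angle between the endpoints is δ = arccos(p₁·p₂) ≈ 0.855 rad (49.0°). The total great-circle distance is δ·R ≈ 0.855 × 3440 ≈ 2940 nmi, so the target fraction is f = 2000/2940 ≈ 0.680.
Interpolate at f ≈ 0.680 with slerp weights a = sin((1−f)δ)/sin δ ≈ 0.358, b = sin(fδ)/sin δ ≈ 0.728.
p = a·p₁ + b·p₂ ≈ (-0.171, -0.422, -0.890); φ = arcsin(p_z) ≈ -62.90°, λ = atan2(p_y, p_x) ≈ -112.03°.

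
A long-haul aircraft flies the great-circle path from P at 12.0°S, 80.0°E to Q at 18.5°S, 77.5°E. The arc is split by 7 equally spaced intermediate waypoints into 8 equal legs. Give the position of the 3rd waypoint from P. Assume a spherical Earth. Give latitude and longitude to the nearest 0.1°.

Convert each endpoint to a unit vector on the sphere (x = cos φ cos λ, y = cos φ sin λ, z = sin φ).
The central angle between the endpoints is δ = arccos(p₁·p₂) ≈ 0.121 rad (6.9°).
Interpolate at f = 3/8 with slerp weights a = sin((1−f)δ)/sin δ ≈ 0.626, b = sin(fδ)/sin δ ≈ 0.376.
p = a·p₁ + b·p₂ ≈ (0.183, 0.951, -0.249); φ = arcsin(p_z) ≈ -14.44°, λ = atan2(p_y, p_x) ≈ 79.08°.

≈ 14.4°S, 79.1°E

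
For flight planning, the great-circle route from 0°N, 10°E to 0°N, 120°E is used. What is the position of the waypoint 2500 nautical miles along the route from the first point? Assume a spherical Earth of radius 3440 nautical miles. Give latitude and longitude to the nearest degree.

Convert each endpoint to a unit vector on the sphere (x = cos φ cos λ, y = cos φ sin λ, z = sin φ).
The central angle between the endpoints is δ = arccos(p₁·p₂) ≈ 1.920 rad (110.0°). The total great-circle distance is δ·R ≈ 1.920 × 3440 ≈ 6604 nmi, so the target fraction is f = 2500/6604 ≈ 0.379.
Interpolate at f ≈ 0.379 with slerp weights a = sin((1−f)δ)/sin δ ≈ 0.989, b = sin(fδ)/sin δ ≈ 0.707.
p = a·p₁ + b·p₂ ≈ (0.621, 0.784, 0.000); φ = arcsin(p_z) ≈ 0.00°, λ = atan2(p_y, p_x) ≈ 51.64°.

≈ 0°N, 52°E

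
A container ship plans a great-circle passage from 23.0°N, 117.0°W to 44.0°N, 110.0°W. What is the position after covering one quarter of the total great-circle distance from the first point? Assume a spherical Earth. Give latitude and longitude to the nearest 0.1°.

≈ 28.3°N, 115.5°W

Write both endpoints as unit vectors p₁, p₂ with components (cos φ cos λ, cos φ sin λ, sin φ).
The central angle between the endpoints is δ = arccos(p₁·p₂) ≈ 0.380 rad (21.8°).
Interpolate at f = 1/4 with slerp weights a = sin((1−f)δ)/sin δ ≈ 0.758, b = sin(fδ)/sin δ ≈ 0.256.
p = a·p₁ + b·p₂ ≈ (-0.380, -0.795, 0.474); φ = arcsin(p_z) ≈ 28.28°, λ = atan2(p_y, p_x) ≈ -115.54°.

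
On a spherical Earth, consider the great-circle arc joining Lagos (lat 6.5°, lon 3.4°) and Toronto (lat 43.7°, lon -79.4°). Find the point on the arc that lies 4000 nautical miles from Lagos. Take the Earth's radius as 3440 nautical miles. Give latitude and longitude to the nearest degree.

Write both endpoints as unit vectors p₁, p₂ with components (cos φ cos λ, cos φ sin λ, sin φ).
The central angle between the endpoints is δ = arccos(p₁·p₂) ≈ 1.402 rad (80.3°). The total great-circle distance is δ·R ≈ 1.402 × 3440 ≈ 4822 nmi, so the target fraction is f = 4000/4822 ≈ 0.830.
Interpolate at f ≈ 0.830 with slerp weights a = sin((1−f)δ)/sin δ ≈ 0.240, b = sin(fδ)/sin δ ≈ 0.931.
p = a·p₁ + b·p₂ ≈ (0.362, -0.648, 0.671); φ = arcsin(p_z) ≈ 42.11°, λ = atan2(p_y, p_x) ≈ -60.80°.

≈ lat 42°, lon -61°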